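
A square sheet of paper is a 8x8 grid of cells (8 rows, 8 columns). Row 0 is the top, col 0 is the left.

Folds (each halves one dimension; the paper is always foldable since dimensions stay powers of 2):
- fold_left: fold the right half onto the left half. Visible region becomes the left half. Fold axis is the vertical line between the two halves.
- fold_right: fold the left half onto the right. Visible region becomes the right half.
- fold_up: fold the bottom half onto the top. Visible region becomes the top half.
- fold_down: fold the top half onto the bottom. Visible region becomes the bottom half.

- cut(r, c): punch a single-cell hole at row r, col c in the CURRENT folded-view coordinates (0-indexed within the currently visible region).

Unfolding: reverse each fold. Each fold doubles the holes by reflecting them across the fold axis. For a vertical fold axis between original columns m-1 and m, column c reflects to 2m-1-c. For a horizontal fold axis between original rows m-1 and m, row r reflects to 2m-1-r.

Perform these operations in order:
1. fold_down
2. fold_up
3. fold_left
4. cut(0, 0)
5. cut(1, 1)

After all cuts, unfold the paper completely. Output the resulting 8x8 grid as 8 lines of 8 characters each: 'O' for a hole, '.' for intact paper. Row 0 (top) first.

Op 1 fold_down: fold axis h@4; visible region now rows[4,8) x cols[0,8) = 4x8
Op 2 fold_up: fold axis h@6; visible region now rows[4,6) x cols[0,8) = 2x8
Op 3 fold_left: fold axis v@4; visible region now rows[4,6) x cols[0,4) = 2x4
Op 4 cut(0, 0): punch at orig (4,0); cuts so far [(4, 0)]; region rows[4,6) x cols[0,4) = 2x4
Op 5 cut(1, 1): punch at orig (5,1); cuts so far [(4, 0), (5, 1)]; region rows[4,6) x cols[0,4) = 2x4
Unfold 1 (reflect across v@4): 4 holes -> [(4, 0), (4, 7), (5, 1), (5, 6)]
Unfold 2 (reflect across h@6): 8 holes -> [(4, 0), (4, 7), (5, 1), (5, 6), (6, 1), (6, 6), (7, 0), (7, 7)]
Unfold 3 (reflect across h@4): 16 holes -> [(0, 0), (0, 7), (1, 1), (1, 6), (2, 1), (2, 6), (3, 0), (3, 7), (4, 0), (4, 7), (5, 1), (5, 6), (6, 1), (6, 6), (7, 0), (7, 7)]

Answer: O......O
.O....O.
.O....O.
O......O
O......O
.O....O.
.O....O.
O......O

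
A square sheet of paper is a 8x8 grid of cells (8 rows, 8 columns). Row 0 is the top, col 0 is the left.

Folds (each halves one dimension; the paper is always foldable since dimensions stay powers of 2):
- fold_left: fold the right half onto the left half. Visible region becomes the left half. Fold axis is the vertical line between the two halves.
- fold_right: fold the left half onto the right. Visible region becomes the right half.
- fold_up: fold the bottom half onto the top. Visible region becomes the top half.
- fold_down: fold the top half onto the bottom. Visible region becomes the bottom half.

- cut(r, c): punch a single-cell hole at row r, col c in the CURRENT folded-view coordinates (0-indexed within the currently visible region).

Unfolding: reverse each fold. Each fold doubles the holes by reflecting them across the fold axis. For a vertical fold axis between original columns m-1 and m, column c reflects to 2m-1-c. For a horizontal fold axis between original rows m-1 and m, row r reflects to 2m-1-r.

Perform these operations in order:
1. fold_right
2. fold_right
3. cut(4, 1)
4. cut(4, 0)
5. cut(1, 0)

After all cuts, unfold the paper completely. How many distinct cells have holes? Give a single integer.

Op 1 fold_right: fold axis v@4; visible region now rows[0,8) x cols[4,8) = 8x4
Op 2 fold_right: fold axis v@6; visible region now rows[0,8) x cols[6,8) = 8x2
Op 3 cut(4, 1): punch at orig (4,7); cuts so far [(4, 7)]; region rows[0,8) x cols[6,8) = 8x2
Op 4 cut(4, 0): punch at orig (4,6); cuts so far [(4, 6), (4, 7)]; region rows[0,8) x cols[6,8) = 8x2
Op 5 cut(1, 0): punch at orig (1,6); cuts so far [(1, 6), (4, 6), (4, 7)]; region rows[0,8) x cols[6,8) = 8x2
Unfold 1 (reflect across v@6): 6 holes -> [(1, 5), (1, 6), (4, 4), (4, 5), (4, 6), (4, 7)]
Unfold 2 (reflect across v@4): 12 holes -> [(1, 1), (1, 2), (1, 5), (1, 6), (4, 0), (4, 1), (4, 2), (4, 3), (4, 4), (4, 5), (4, 6), (4, 7)]

Answer: 12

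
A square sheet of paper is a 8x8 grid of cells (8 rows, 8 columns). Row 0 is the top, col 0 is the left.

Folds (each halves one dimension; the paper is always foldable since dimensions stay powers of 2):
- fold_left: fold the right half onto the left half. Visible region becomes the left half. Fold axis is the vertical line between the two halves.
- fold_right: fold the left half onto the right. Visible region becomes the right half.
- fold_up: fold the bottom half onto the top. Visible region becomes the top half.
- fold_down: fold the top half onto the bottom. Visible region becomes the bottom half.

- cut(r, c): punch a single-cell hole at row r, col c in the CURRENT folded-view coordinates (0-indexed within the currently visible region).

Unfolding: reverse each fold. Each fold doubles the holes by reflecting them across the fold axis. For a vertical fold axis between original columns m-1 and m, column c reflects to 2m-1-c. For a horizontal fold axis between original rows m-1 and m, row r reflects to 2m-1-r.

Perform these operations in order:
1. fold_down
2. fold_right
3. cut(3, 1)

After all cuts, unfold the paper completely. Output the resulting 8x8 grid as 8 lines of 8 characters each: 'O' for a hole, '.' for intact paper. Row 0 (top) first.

Op 1 fold_down: fold axis h@4; visible region now rows[4,8) x cols[0,8) = 4x8
Op 2 fold_right: fold axis v@4; visible region now rows[4,8) x cols[4,8) = 4x4
Op 3 cut(3, 1): punch at orig (7,5); cuts so far [(7, 5)]; region rows[4,8) x cols[4,8) = 4x4
Unfold 1 (reflect across v@4): 2 holes -> [(7, 2), (7, 5)]
Unfold 2 (reflect across h@4): 4 holes -> [(0, 2), (0, 5), (7, 2), (7, 5)]

Answer: ..O..O..
........
........
........
........
........
........
..O..O..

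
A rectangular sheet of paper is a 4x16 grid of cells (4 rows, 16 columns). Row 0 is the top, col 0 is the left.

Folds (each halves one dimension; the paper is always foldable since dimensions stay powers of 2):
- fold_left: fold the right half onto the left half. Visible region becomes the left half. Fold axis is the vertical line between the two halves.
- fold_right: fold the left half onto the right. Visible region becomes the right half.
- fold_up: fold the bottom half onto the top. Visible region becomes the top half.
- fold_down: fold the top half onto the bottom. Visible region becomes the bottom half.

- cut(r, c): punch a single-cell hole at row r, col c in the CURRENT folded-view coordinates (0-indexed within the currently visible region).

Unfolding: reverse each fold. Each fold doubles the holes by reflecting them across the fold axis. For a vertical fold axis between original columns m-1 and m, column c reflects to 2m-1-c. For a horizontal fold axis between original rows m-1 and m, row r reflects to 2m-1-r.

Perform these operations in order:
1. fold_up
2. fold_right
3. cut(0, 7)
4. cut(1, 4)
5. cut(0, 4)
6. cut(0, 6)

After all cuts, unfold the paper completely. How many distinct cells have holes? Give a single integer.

Answer: 16

Derivation:
Op 1 fold_up: fold axis h@2; visible region now rows[0,2) x cols[0,16) = 2x16
Op 2 fold_right: fold axis v@8; visible region now rows[0,2) x cols[8,16) = 2x8
Op 3 cut(0, 7): punch at orig (0,15); cuts so far [(0, 15)]; region rows[0,2) x cols[8,16) = 2x8
Op 4 cut(1, 4): punch at orig (1,12); cuts so far [(0, 15), (1, 12)]; region rows[0,2) x cols[8,16) = 2x8
Op 5 cut(0, 4): punch at orig (0,12); cuts so far [(0, 12), (0, 15), (1, 12)]; region rows[0,2) x cols[8,16) = 2x8
Op 6 cut(0, 6): punch at orig (0,14); cuts so far [(0, 12), (0, 14), (0, 15), (1, 12)]; region rows[0,2) x cols[8,16) = 2x8
Unfold 1 (reflect across v@8): 8 holes -> [(0, 0), (0, 1), (0, 3), (0, 12), (0, 14), (0, 15), (1, 3), (1, 12)]
Unfold 2 (reflect across h@2): 16 holes -> [(0, 0), (0, 1), (0, 3), (0, 12), (0, 14), (0, 15), (1, 3), (1, 12), (2, 3), (2, 12), (3, 0), (3, 1), (3, 3), (3, 12), (3, 14), (3, 15)]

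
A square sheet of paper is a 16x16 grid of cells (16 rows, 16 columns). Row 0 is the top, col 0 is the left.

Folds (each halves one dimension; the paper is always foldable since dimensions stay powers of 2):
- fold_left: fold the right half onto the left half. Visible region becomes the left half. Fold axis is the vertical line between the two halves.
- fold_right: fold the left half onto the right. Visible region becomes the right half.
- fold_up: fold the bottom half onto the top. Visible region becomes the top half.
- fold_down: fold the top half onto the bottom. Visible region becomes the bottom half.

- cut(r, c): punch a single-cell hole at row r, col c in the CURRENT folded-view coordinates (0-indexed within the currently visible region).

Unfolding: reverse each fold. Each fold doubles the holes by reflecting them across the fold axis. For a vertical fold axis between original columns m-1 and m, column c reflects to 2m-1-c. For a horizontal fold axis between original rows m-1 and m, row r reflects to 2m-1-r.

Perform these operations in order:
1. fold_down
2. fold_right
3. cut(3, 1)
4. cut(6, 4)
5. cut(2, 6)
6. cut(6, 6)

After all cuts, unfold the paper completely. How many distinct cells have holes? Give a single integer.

Op 1 fold_down: fold axis h@8; visible region now rows[8,16) x cols[0,16) = 8x16
Op 2 fold_right: fold axis v@8; visible region now rows[8,16) x cols[8,16) = 8x8
Op 3 cut(3, 1): punch at orig (11,9); cuts so far [(11, 9)]; region rows[8,16) x cols[8,16) = 8x8
Op 4 cut(6, 4): punch at orig (14,12); cuts so far [(11, 9), (14, 12)]; region rows[8,16) x cols[8,16) = 8x8
Op 5 cut(2, 6): punch at orig (10,14); cuts so far [(10, 14), (11, 9), (14, 12)]; region rows[8,16) x cols[8,16) = 8x8
Op 6 cut(6, 6): punch at orig (14,14); cuts so far [(10, 14), (11, 9), (14, 12), (14, 14)]; region rows[8,16) x cols[8,16) = 8x8
Unfold 1 (reflect across v@8): 8 holes -> [(10, 1), (10, 14), (11, 6), (11, 9), (14, 1), (14, 3), (14, 12), (14, 14)]
Unfold 2 (reflect across h@8): 16 holes -> [(1, 1), (1, 3), (1, 12), (1, 14), (4, 6), (4, 9), (5, 1), (5, 14), (10, 1), (10, 14), (11, 6), (11, 9), (14, 1), (14, 3), (14, 12), (14, 14)]

Answer: 16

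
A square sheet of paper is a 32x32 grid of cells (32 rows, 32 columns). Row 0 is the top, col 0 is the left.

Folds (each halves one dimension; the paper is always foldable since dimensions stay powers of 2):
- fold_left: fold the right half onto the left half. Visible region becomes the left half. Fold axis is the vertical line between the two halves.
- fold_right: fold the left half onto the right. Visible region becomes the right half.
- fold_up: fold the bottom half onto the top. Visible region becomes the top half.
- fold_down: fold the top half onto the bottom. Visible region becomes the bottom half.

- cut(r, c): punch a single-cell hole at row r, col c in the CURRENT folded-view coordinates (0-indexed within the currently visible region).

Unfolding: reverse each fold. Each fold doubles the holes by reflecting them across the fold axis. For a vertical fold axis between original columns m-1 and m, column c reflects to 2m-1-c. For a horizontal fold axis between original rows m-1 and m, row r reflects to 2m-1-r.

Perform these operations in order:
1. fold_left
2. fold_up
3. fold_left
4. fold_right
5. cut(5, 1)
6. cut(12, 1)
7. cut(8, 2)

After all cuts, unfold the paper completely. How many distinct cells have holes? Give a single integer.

Op 1 fold_left: fold axis v@16; visible region now rows[0,32) x cols[0,16) = 32x16
Op 2 fold_up: fold axis h@16; visible region now rows[0,16) x cols[0,16) = 16x16
Op 3 fold_left: fold axis v@8; visible region now rows[0,16) x cols[0,8) = 16x8
Op 4 fold_right: fold axis v@4; visible region now rows[0,16) x cols[4,8) = 16x4
Op 5 cut(5, 1): punch at orig (5,5); cuts so far [(5, 5)]; region rows[0,16) x cols[4,8) = 16x4
Op 6 cut(12, 1): punch at orig (12,5); cuts so far [(5, 5), (12, 5)]; region rows[0,16) x cols[4,8) = 16x4
Op 7 cut(8, 2): punch at orig (8,6); cuts so far [(5, 5), (8, 6), (12, 5)]; region rows[0,16) x cols[4,8) = 16x4
Unfold 1 (reflect across v@4): 6 holes -> [(5, 2), (5, 5), (8, 1), (8, 6), (12, 2), (12, 5)]
Unfold 2 (reflect across v@8): 12 holes -> [(5, 2), (5, 5), (5, 10), (5, 13), (8, 1), (8, 6), (8, 9), (8, 14), (12, 2), (12, 5), (12, 10), (12, 13)]
Unfold 3 (reflect across h@16): 24 holes -> [(5, 2), (5, 5), (5, 10), (5, 13), (8, 1), (8, 6), (8, 9), (8, 14), (12, 2), (12, 5), (12, 10), (12, 13), (19, 2), (19, 5), (19, 10), (19, 13), (23, 1), (23, 6), (23, 9), (23, 14), (26, 2), (26, 5), (26, 10), (26, 13)]
Unfold 4 (reflect across v@16): 48 holes -> [(5, 2), (5, 5), (5, 10), (5, 13), (5, 18), (5, 21), (5, 26), (5, 29), (8, 1), (8, 6), (8, 9), (8, 14), (8, 17), (8, 22), (8, 25), (8, 30), (12, 2), (12, 5), (12, 10), (12, 13), (12, 18), (12, 21), (12, 26), (12, 29), (19, 2), (19, 5), (19, 10), (19, 13), (19, 18), (19, 21), (19, 26), (19, 29), (23, 1), (23, 6), (23, 9), (23, 14), (23, 17), (23, 22), (23, 25), (23, 30), (26, 2), (26, 5), (26, 10), (26, 13), (26, 18), (26, 21), (26, 26), (26, 29)]

Answer: 48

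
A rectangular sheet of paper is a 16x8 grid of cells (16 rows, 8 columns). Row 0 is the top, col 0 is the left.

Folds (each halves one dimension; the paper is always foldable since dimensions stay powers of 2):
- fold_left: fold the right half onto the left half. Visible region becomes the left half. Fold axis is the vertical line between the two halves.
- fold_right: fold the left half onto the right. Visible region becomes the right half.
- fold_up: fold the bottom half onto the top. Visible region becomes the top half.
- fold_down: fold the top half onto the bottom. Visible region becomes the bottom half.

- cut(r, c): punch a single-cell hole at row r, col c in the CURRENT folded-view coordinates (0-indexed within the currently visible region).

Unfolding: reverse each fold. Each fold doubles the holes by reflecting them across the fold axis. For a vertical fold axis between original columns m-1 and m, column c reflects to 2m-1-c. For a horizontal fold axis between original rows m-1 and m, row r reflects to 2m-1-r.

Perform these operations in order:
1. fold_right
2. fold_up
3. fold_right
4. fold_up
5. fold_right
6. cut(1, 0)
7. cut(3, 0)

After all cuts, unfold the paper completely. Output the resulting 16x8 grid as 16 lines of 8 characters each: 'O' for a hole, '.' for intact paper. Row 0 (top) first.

Answer: ........
OOOOOOOO
........
OOOOOOOO
OOOOOOOO
........
OOOOOOOO
........
........
OOOOOOOO
........
OOOOOOOO
OOOOOOOO
........
OOOOOOOO
........

Derivation:
Op 1 fold_right: fold axis v@4; visible region now rows[0,16) x cols[4,8) = 16x4
Op 2 fold_up: fold axis h@8; visible region now rows[0,8) x cols[4,8) = 8x4
Op 3 fold_right: fold axis v@6; visible region now rows[0,8) x cols[6,8) = 8x2
Op 4 fold_up: fold axis h@4; visible region now rows[0,4) x cols[6,8) = 4x2
Op 5 fold_right: fold axis v@7; visible region now rows[0,4) x cols[7,8) = 4x1
Op 6 cut(1, 0): punch at orig (1,7); cuts so far [(1, 7)]; region rows[0,4) x cols[7,8) = 4x1
Op 7 cut(3, 0): punch at orig (3,7); cuts so far [(1, 7), (3, 7)]; region rows[0,4) x cols[7,8) = 4x1
Unfold 1 (reflect across v@7): 4 holes -> [(1, 6), (1, 7), (3, 6), (3, 7)]
Unfold 2 (reflect across h@4): 8 holes -> [(1, 6), (1, 7), (3, 6), (3, 7), (4, 6), (4, 7), (6, 6), (6, 7)]
Unfold 3 (reflect across v@6): 16 holes -> [(1, 4), (1, 5), (1, 6), (1, 7), (3, 4), (3, 5), (3, 6), (3, 7), (4, 4), (4, 5), (4, 6), (4, 7), (6, 4), (6, 5), (6, 6), (6, 7)]
Unfold 4 (reflect across h@8): 32 holes -> [(1, 4), (1, 5), (1, 6), (1, 7), (3, 4), (3, 5), (3, 6), (3, 7), (4, 4), (4, 5), (4, 6), (4, 7), (6, 4), (6, 5), (6, 6), (6, 7), (9, 4), (9, 5), (9, 6), (9, 7), (11, 4), (11, 5), (11, 6), (11, 7), (12, 4), (12, 5), (12, 6), (12, 7), (14, 4), (14, 5), (14, 6), (14, 7)]
Unfold 5 (reflect across v@4): 64 holes -> [(1, 0), (1, 1), (1, 2), (1, 3), (1, 4), (1, 5), (1, 6), (1, 7), (3, 0), (3, 1), (3, 2), (3, 3), (3, 4), (3, 5), (3, 6), (3, 7), (4, 0), (4, 1), (4, 2), (4, 3), (4, 4), (4, 5), (4, 6), (4, 7), (6, 0), (6, 1), (6, 2), (6, 3), (6, 4), (6, 5), (6, 6), (6, 7), (9, 0), (9, 1), (9, 2), (9, 3), (9, 4), (9, 5), (9, 6), (9, 7), (11, 0), (11, 1), (11, 2), (11, 3), (11, 4), (11, 5), (11, 6), (11, 7), (12, 0), (12, 1), (12, 2), (12, 3), (12, 4), (12, 5), (12, 6), (12, 7), (14, 0), (14, 1), (14, 2), (14, 3), (14, 4), (14, 5), (14, 6), (14, 7)]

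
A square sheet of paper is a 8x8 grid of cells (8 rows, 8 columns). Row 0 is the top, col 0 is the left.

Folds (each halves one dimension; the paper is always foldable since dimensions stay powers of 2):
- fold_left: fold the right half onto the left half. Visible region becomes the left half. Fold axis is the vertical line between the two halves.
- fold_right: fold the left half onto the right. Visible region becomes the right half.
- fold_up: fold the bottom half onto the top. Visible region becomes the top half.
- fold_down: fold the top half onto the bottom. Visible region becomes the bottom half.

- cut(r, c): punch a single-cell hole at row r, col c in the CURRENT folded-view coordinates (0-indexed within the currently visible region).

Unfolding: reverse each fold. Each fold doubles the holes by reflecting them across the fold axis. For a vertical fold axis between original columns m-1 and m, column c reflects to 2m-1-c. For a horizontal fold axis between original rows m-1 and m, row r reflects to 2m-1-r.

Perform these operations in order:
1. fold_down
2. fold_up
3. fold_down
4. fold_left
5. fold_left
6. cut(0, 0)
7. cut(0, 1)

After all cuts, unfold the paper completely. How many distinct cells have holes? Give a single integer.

Answer: 64

Derivation:
Op 1 fold_down: fold axis h@4; visible region now rows[4,8) x cols[0,8) = 4x8
Op 2 fold_up: fold axis h@6; visible region now rows[4,6) x cols[0,8) = 2x8
Op 3 fold_down: fold axis h@5; visible region now rows[5,6) x cols[0,8) = 1x8
Op 4 fold_left: fold axis v@4; visible region now rows[5,6) x cols[0,4) = 1x4
Op 5 fold_left: fold axis v@2; visible region now rows[5,6) x cols[0,2) = 1x2
Op 6 cut(0, 0): punch at orig (5,0); cuts so far [(5, 0)]; region rows[5,6) x cols[0,2) = 1x2
Op 7 cut(0, 1): punch at orig (5,1); cuts so far [(5, 0), (5, 1)]; region rows[5,6) x cols[0,2) = 1x2
Unfold 1 (reflect across v@2): 4 holes -> [(5, 0), (5, 1), (5, 2), (5, 3)]
Unfold 2 (reflect across v@4): 8 holes -> [(5, 0), (5, 1), (5, 2), (5, 3), (5, 4), (5, 5), (5, 6), (5, 7)]
Unfold 3 (reflect across h@5): 16 holes -> [(4, 0), (4, 1), (4, 2), (4, 3), (4, 4), (4, 5), (4, 6), (4, 7), (5, 0), (5, 1), (5, 2), (5, 3), (5, 4), (5, 5), (5, 6), (5, 7)]
Unfold 4 (reflect across h@6): 32 holes -> [(4, 0), (4, 1), (4, 2), (4, 3), (4, 4), (4, 5), (4, 6), (4, 7), (5, 0), (5, 1), (5, 2), (5, 3), (5, 4), (5, 5), (5, 6), (5, 7), (6, 0), (6, 1), (6, 2), (6, 3), (6, 4), (6, 5), (6, 6), (6, 7), (7, 0), (7, 1), (7, 2), (7, 3), (7, 4), (7, 5), (7, 6), (7, 7)]
Unfold 5 (reflect across h@4): 64 holes -> [(0, 0), (0, 1), (0, 2), (0, 3), (0, 4), (0, 5), (0, 6), (0, 7), (1, 0), (1, 1), (1, 2), (1, 3), (1, 4), (1, 5), (1, 6), (1, 7), (2, 0), (2, 1), (2, 2), (2, 3), (2, 4), (2, 5), (2, 6), (2, 7), (3, 0), (3, 1), (3, 2), (3, 3), (3, 4), (3, 5), (3, 6), (3, 7), (4, 0), (4, 1), (4, 2), (4, 3), (4, 4), (4, 5), (4, 6), (4, 7), (5, 0), (5, 1), (5, 2), (5, 3), (5, 4), (5, 5), (5, 6), (5, 7), (6, 0), (6, 1), (6, 2), (6, 3), (6, 4), (6, 5), (6, 6), (6, 7), (7, 0), (7, 1), (7, 2), (7, 3), (7, 4), (7, 5), (7, 6), (7, 7)]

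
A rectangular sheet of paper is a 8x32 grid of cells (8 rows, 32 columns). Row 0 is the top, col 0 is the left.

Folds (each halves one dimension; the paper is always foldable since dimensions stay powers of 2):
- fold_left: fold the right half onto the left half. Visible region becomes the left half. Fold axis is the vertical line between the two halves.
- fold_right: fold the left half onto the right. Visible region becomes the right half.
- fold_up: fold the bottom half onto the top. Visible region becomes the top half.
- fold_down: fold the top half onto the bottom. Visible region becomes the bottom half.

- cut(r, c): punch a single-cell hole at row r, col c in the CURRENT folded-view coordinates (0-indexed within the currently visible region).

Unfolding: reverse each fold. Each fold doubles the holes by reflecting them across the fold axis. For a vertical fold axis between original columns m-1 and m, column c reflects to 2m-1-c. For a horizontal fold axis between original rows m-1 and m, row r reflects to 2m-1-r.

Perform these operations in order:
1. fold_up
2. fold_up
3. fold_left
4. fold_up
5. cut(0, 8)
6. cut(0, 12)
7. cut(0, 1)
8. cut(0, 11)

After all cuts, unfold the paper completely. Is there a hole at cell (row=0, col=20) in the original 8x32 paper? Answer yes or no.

Op 1 fold_up: fold axis h@4; visible region now rows[0,4) x cols[0,32) = 4x32
Op 2 fold_up: fold axis h@2; visible region now rows[0,2) x cols[0,32) = 2x32
Op 3 fold_left: fold axis v@16; visible region now rows[0,2) x cols[0,16) = 2x16
Op 4 fold_up: fold axis h@1; visible region now rows[0,1) x cols[0,16) = 1x16
Op 5 cut(0, 8): punch at orig (0,8); cuts so far [(0, 8)]; region rows[0,1) x cols[0,16) = 1x16
Op 6 cut(0, 12): punch at orig (0,12); cuts so far [(0, 8), (0, 12)]; region rows[0,1) x cols[0,16) = 1x16
Op 7 cut(0, 1): punch at orig (0,1); cuts so far [(0, 1), (0, 8), (0, 12)]; region rows[0,1) x cols[0,16) = 1x16
Op 8 cut(0, 11): punch at orig (0,11); cuts so far [(0, 1), (0, 8), (0, 11), (0, 12)]; region rows[0,1) x cols[0,16) = 1x16
Unfold 1 (reflect across h@1): 8 holes -> [(0, 1), (0, 8), (0, 11), (0, 12), (1, 1), (1, 8), (1, 11), (1, 12)]
Unfold 2 (reflect across v@16): 16 holes -> [(0, 1), (0, 8), (0, 11), (0, 12), (0, 19), (0, 20), (0, 23), (0, 30), (1, 1), (1, 8), (1, 11), (1, 12), (1, 19), (1, 20), (1, 23), (1, 30)]
Unfold 3 (reflect across h@2): 32 holes -> [(0, 1), (0, 8), (0, 11), (0, 12), (0, 19), (0, 20), (0, 23), (0, 30), (1, 1), (1, 8), (1, 11), (1, 12), (1, 19), (1, 20), (1, 23), (1, 30), (2, 1), (2, 8), (2, 11), (2, 12), (2, 19), (2, 20), (2, 23), (2, 30), (3, 1), (3, 8), (3, 11), (3, 12), (3, 19), (3, 20), (3, 23), (3, 30)]
Unfold 4 (reflect across h@4): 64 holes -> [(0, 1), (0, 8), (0, 11), (0, 12), (0, 19), (0, 20), (0, 23), (0, 30), (1, 1), (1, 8), (1, 11), (1, 12), (1, 19), (1, 20), (1, 23), (1, 30), (2, 1), (2, 8), (2, 11), (2, 12), (2, 19), (2, 20), (2, 23), (2, 30), (3, 1), (3, 8), (3, 11), (3, 12), (3, 19), (3, 20), (3, 23), (3, 30), (4, 1), (4, 8), (4, 11), (4, 12), (4, 19), (4, 20), (4, 23), (4, 30), (5, 1), (5, 8), (5, 11), (5, 12), (5, 19), (5, 20), (5, 23), (5, 30), (6, 1), (6, 8), (6, 11), (6, 12), (6, 19), (6, 20), (6, 23), (6, 30), (7, 1), (7, 8), (7, 11), (7, 12), (7, 19), (7, 20), (7, 23), (7, 30)]
Holes: [(0, 1), (0, 8), (0, 11), (0, 12), (0, 19), (0, 20), (0, 23), (0, 30), (1, 1), (1, 8), (1, 11), (1, 12), (1, 19), (1, 20), (1, 23), (1, 30), (2, 1), (2, 8), (2, 11), (2, 12), (2, 19), (2, 20), (2, 23), (2, 30), (3, 1), (3, 8), (3, 11), (3, 12), (3, 19), (3, 20), (3, 23), (3, 30), (4, 1), (4, 8), (4, 11), (4, 12), (4, 19), (4, 20), (4, 23), (4, 30), (5, 1), (5, 8), (5, 11), (5, 12), (5, 19), (5, 20), (5, 23), (5, 30), (6, 1), (6, 8), (6, 11), (6, 12), (6, 19), (6, 20), (6, 23), (6, 30), (7, 1), (7, 8), (7, 11), (7, 12), (7, 19), (7, 20), (7, 23), (7, 30)]

Answer: yes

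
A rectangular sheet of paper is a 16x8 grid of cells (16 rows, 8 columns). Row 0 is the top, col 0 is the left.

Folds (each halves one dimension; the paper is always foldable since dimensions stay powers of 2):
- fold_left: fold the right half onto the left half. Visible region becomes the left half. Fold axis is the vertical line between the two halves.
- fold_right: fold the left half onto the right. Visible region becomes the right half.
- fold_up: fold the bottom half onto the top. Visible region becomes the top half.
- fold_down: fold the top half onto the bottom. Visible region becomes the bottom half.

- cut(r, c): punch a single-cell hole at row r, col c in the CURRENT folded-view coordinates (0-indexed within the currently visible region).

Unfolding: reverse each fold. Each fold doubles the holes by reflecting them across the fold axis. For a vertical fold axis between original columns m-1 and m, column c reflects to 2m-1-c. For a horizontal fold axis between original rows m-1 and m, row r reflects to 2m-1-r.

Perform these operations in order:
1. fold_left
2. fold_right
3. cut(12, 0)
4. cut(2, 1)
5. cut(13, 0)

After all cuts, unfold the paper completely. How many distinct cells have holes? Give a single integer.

Answer: 12

Derivation:
Op 1 fold_left: fold axis v@4; visible region now rows[0,16) x cols[0,4) = 16x4
Op 2 fold_right: fold axis v@2; visible region now rows[0,16) x cols[2,4) = 16x2
Op 3 cut(12, 0): punch at orig (12,2); cuts so far [(12, 2)]; region rows[0,16) x cols[2,4) = 16x2
Op 4 cut(2, 1): punch at orig (2,3); cuts so far [(2, 3), (12, 2)]; region rows[0,16) x cols[2,4) = 16x2
Op 5 cut(13, 0): punch at orig (13,2); cuts so far [(2, 3), (12, 2), (13, 2)]; region rows[0,16) x cols[2,4) = 16x2
Unfold 1 (reflect across v@2): 6 holes -> [(2, 0), (2, 3), (12, 1), (12, 2), (13, 1), (13, 2)]
Unfold 2 (reflect across v@4): 12 holes -> [(2, 0), (2, 3), (2, 4), (2, 7), (12, 1), (12, 2), (12, 5), (12, 6), (13, 1), (13, 2), (13, 5), (13, 6)]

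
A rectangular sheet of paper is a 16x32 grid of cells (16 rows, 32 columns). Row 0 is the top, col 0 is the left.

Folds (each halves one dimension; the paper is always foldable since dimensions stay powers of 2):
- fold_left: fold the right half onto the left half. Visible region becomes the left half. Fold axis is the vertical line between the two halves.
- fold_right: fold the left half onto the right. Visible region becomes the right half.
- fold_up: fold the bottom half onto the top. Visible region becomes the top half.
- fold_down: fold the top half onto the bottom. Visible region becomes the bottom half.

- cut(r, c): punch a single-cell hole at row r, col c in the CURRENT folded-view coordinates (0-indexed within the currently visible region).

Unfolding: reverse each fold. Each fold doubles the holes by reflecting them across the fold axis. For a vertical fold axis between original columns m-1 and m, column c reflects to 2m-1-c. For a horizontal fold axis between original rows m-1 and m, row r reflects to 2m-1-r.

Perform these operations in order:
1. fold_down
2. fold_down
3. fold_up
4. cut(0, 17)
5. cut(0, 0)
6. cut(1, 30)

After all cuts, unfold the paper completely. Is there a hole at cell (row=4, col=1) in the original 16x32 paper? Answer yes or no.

Answer: no

Derivation:
Op 1 fold_down: fold axis h@8; visible region now rows[8,16) x cols[0,32) = 8x32
Op 2 fold_down: fold axis h@12; visible region now rows[12,16) x cols[0,32) = 4x32
Op 3 fold_up: fold axis h@14; visible region now rows[12,14) x cols[0,32) = 2x32
Op 4 cut(0, 17): punch at orig (12,17); cuts so far [(12, 17)]; region rows[12,14) x cols[0,32) = 2x32
Op 5 cut(0, 0): punch at orig (12,0); cuts so far [(12, 0), (12, 17)]; region rows[12,14) x cols[0,32) = 2x32
Op 6 cut(1, 30): punch at orig (13,30); cuts so far [(12, 0), (12, 17), (13, 30)]; region rows[12,14) x cols[0,32) = 2x32
Unfold 1 (reflect across h@14): 6 holes -> [(12, 0), (12, 17), (13, 30), (14, 30), (15, 0), (15, 17)]
Unfold 2 (reflect across h@12): 12 holes -> [(8, 0), (8, 17), (9, 30), (10, 30), (11, 0), (11, 17), (12, 0), (12, 17), (13, 30), (14, 30), (15, 0), (15, 17)]
Unfold 3 (reflect across h@8): 24 holes -> [(0, 0), (0, 17), (1, 30), (2, 30), (3, 0), (3, 17), (4, 0), (4, 17), (5, 30), (6, 30), (7, 0), (7, 17), (8, 0), (8, 17), (9, 30), (10, 30), (11, 0), (11, 17), (12, 0), (12, 17), (13, 30), (14, 30), (15, 0), (15, 17)]
Holes: [(0, 0), (0, 17), (1, 30), (2, 30), (3, 0), (3, 17), (4, 0), (4, 17), (5, 30), (6, 30), (7, 0), (7, 17), (8, 0), (8, 17), (9, 30), (10, 30), (11, 0), (11, 17), (12, 0), (12, 17), (13, 30), (14, 30), (15, 0), (15, 17)]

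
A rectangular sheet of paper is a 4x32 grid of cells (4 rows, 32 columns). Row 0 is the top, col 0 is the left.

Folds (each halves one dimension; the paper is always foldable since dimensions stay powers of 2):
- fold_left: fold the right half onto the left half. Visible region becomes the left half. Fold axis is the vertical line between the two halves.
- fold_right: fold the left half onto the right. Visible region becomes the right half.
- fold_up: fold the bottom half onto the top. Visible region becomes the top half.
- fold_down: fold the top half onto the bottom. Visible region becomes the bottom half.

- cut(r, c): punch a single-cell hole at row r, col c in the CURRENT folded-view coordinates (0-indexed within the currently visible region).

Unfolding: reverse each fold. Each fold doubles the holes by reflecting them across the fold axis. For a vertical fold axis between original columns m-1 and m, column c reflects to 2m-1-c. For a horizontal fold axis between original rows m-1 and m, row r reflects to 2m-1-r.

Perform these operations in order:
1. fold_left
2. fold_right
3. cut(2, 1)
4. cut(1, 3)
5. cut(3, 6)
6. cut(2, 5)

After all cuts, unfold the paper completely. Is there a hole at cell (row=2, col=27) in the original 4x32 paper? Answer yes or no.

Answer: no

Derivation:
Op 1 fold_left: fold axis v@16; visible region now rows[0,4) x cols[0,16) = 4x16
Op 2 fold_right: fold axis v@8; visible region now rows[0,4) x cols[8,16) = 4x8
Op 3 cut(2, 1): punch at orig (2,9); cuts so far [(2, 9)]; region rows[0,4) x cols[8,16) = 4x8
Op 4 cut(1, 3): punch at orig (1,11); cuts so far [(1, 11), (2, 9)]; region rows[0,4) x cols[8,16) = 4x8
Op 5 cut(3, 6): punch at orig (3,14); cuts so far [(1, 11), (2, 9), (3, 14)]; region rows[0,4) x cols[8,16) = 4x8
Op 6 cut(2, 5): punch at orig (2,13); cuts so far [(1, 11), (2, 9), (2, 13), (3, 14)]; region rows[0,4) x cols[8,16) = 4x8
Unfold 1 (reflect across v@8): 8 holes -> [(1, 4), (1, 11), (2, 2), (2, 6), (2, 9), (2, 13), (3, 1), (3, 14)]
Unfold 2 (reflect across v@16): 16 holes -> [(1, 4), (1, 11), (1, 20), (1, 27), (2, 2), (2, 6), (2, 9), (2, 13), (2, 18), (2, 22), (2, 25), (2, 29), (3, 1), (3, 14), (3, 17), (3, 30)]
Holes: [(1, 4), (1, 11), (1, 20), (1, 27), (2, 2), (2, 6), (2, 9), (2, 13), (2, 18), (2, 22), (2, 25), (2, 29), (3, 1), (3, 14), (3, 17), (3, 30)]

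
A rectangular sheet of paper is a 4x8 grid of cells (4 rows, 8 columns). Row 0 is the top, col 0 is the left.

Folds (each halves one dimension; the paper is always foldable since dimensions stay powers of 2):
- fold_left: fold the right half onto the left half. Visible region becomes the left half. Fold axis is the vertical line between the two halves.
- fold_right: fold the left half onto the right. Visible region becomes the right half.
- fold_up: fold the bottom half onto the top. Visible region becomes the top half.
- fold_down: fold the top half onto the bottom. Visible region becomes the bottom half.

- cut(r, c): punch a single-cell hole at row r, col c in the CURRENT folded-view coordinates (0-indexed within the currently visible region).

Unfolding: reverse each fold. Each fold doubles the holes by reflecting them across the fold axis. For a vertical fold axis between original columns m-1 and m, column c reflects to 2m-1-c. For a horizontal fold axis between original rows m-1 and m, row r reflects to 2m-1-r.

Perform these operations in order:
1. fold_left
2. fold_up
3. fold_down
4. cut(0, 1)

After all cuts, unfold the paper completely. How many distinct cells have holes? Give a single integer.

Op 1 fold_left: fold axis v@4; visible region now rows[0,4) x cols[0,4) = 4x4
Op 2 fold_up: fold axis h@2; visible region now rows[0,2) x cols[0,4) = 2x4
Op 3 fold_down: fold axis h@1; visible region now rows[1,2) x cols[0,4) = 1x4
Op 4 cut(0, 1): punch at orig (1,1); cuts so far [(1, 1)]; region rows[1,2) x cols[0,4) = 1x4
Unfold 1 (reflect across h@1): 2 holes -> [(0, 1), (1, 1)]
Unfold 2 (reflect across h@2): 4 holes -> [(0, 1), (1, 1), (2, 1), (3, 1)]
Unfold 3 (reflect across v@4): 8 holes -> [(0, 1), (0, 6), (1, 1), (1, 6), (2, 1), (2, 6), (3, 1), (3, 6)]

Answer: 8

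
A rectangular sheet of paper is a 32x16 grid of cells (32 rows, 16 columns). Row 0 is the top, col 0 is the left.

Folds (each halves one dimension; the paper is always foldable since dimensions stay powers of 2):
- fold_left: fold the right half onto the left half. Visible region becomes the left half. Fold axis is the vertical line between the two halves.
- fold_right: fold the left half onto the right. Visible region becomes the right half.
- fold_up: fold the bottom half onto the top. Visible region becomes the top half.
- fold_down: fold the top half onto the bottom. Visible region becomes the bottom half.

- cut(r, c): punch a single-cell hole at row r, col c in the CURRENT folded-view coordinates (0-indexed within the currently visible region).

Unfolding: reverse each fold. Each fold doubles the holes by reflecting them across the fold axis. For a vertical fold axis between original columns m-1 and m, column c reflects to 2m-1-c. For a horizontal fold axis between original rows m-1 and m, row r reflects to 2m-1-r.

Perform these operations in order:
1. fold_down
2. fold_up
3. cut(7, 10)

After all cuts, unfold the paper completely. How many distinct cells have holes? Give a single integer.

Answer: 4

Derivation:
Op 1 fold_down: fold axis h@16; visible region now rows[16,32) x cols[0,16) = 16x16
Op 2 fold_up: fold axis h@24; visible region now rows[16,24) x cols[0,16) = 8x16
Op 3 cut(7, 10): punch at orig (23,10); cuts so far [(23, 10)]; region rows[16,24) x cols[0,16) = 8x16
Unfold 1 (reflect across h@24): 2 holes -> [(23, 10), (24, 10)]
Unfold 2 (reflect across h@16): 4 holes -> [(7, 10), (8, 10), (23, 10), (24, 10)]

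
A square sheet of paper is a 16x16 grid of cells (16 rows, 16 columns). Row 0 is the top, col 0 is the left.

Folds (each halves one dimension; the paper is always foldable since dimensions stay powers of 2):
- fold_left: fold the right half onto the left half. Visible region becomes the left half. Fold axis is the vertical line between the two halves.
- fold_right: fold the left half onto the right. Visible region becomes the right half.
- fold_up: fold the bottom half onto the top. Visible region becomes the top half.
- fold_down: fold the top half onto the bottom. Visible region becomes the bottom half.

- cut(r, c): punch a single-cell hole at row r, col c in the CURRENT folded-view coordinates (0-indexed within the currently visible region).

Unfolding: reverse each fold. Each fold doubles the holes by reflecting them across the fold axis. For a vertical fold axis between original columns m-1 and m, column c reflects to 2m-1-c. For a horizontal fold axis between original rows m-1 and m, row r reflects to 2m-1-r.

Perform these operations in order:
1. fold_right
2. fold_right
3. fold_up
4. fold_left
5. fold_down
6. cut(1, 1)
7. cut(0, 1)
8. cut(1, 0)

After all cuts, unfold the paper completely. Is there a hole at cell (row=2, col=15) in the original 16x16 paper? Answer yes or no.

Op 1 fold_right: fold axis v@8; visible region now rows[0,16) x cols[8,16) = 16x8
Op 2 fold_right: fold axis v@12; visible region now rows[0,16) x cols[12,16) = 16x4
Op 3 fold_up: fold axis h@8; visible region now rows[0,8) x cols[12,16) = 8x4
Op 4 fold_left: fold axis v@14; visible region now rows[0,8) x cols[12,14) = 8x2
Op 5 fold_down: fold axis h@4; visible region now rows[4,8) x cols[12,14) = 4x2
Op 6 cut(1, 1): punch at orig (5,13); cuts so far [(5, 13)]; region rows[4,8) x cols[12,14) = 4x2
Op 7 cut(0, 1): punch at orig (4,13); cuts so far [(4, 13), (5, 13)]; region rows[4,8) x cols[12,14) = 4x2
Op 8 cut(1, 0): punch at orig (5,12); cuts so far [(4, 13), (5, 12), (5, 13)]; region rows[4,8) x cols[12,14) = 4x2
Unfold 1 (reflect across h@4): 6 holes -> [(2, 12), (2, 13), (3, 13), (4, 13), (5, 12), (5, 13)]
Unfold 2 (reflect across v@14): 12 holes -> [(2, 12), (2, 13), (2, 14), (2, 15), (3, 13), (3, 14), (4, 13), (4, 14), (5, 12), (5, 13), (5, 14), (5, 15)]
Unfold 3 (reflect across h@8): 24 holes -> [(2, 12), (2, 13), (2, 14), (2, 15), (3, 13), (3, 14), (4, 13), (4, 14), (5, 12), (5, 13), (5, 14), (5, 15), (10, 12), (10, 13), (10, 14), (10, 15), (11, 13), (11, 14), (12, 13), (12, 14), (13, 12), (13, 13), (13, 14), (13, 15)]
Unfold 4 (reflect across v@12): 48 holes -> [(2, 8), (2, 9), (2, 10), (2, 11), (2, 12), (2, 13), (2, 14), (2, 15), (3, 9), (3, 10), (3, 13), (3, 14), (4, 9), (4, 10), (4, 13), (4, 14), (5, 8), (5, 9), (5, 10), (5, 11), (5, 12), (5, 13), (5, 14), (5, 15), (10, 8), (10, 9), (10, 10), (10, 11), (10, 12), (10, 13), (10, 14), (10, 15), (11, 9), (11, 10), (11, 13), (11, 14), (12, 9), (12, 10), (12, 13), (12, 14), (13, 8), (13, 9), (13, 10), (13, 11), (13, 12), (13, 13), (13, 14), (13, 15)]
Unfold 5 (reflect across v@8): 96 holes -> [(2, 0), (2, 1), (2, 2), (2, 3), (2, 4), (2, 5), (2, 6), (2, 7), (2, 8), (2, 9), (2, 10), (2, 11), (2, 12), (2, 13), (2, 14), (2, 15), (3, 1), (3, 2), (3, 5), (3, 6), (3, 9), (3, 10), (3, 13), (3, 14), (4, 1), (4, 2), (4, 5), (4, 6), (4, 9), (4, 10), (4, 13), (4, 14), (5, 0), (5, 1), (5, 2), (5, 3), (5, 4), (5, 5), (5, 6), (5, 7), (5, 8), (5, 9), (5, 10), (5, 11), (5, 12), (5, 13), (5, 14), (5, 15), (10, 0), (10, 1), (10, 2), (10, 3), (10, 4), (10, 5), (10, 6), (10, 7), (10, 8), (10, 9), (10, 10), (10, 11), (10, 12), (10, 13), (10, 14), (10, 15), (11, 1), (11, 2), (11, 5), (11, 6), (11, 9), (11, 10), (11, 13), (11, 14), (12, 1), (12, 2), (12, 5), (12, 6), (12, 9), (12, 10), (12, 13), (12, 14), (13, 0), (13, 1), (13, 2), (13, 3), (13, 4), (13, 5), (13, 6), (13, 7), (13, 8), (13, 9), (13, 10), (13, 11), (13, 12), (13, 13), (13, 14), (13, 15)]
Holes: [(2, 0), (2, 1), (2, 2), (2, 3), (2, 4), (2, 5), (2, 6), (2, 7), (2, 8), (2, 9), (2, 10), (2, 11), (2, 12), (2, 13), (2, 14), (2, 15), (3, 1), (3, 2), (3, 5), (3, 6), (3, 9), (3, 10), (3, 13), (3, 14), (4, 1), (4, 2), (4, 5), (4, 6), (4, 9), (4, 10), (4, 13), (4, 14), (5, 0), (5, 1), (5, 2), (5, 3), (5, 4), (5, 5), (5, 6), (5, 7), (5, 8), (5, 9), (5, 10), (5, 11), (5, 12), (5, 13), (5, 14), (5, 15), (10, 0), (10, 1), (10, 2), (10, 3), (10, 4), (10, 5), (10, 6), (10, 7), (10, 8), (10, 9), (10, 10), (10, 11), (10, 12), (10, 13), (10, 14), (10, 15), (11, 1), (11, 2), (11, 5), (11, 6), (11, 9), (11, 10), (11, 13), (11, 14), (12, 1), (12, 2), (12, 5), (12, 6), (12, 9), (12, 10), (12, 13), (12, 14), (13, 0), (13, 1), (13, 2), (13, 3), (13, 4), (13, 5), (13, 6), (13, 7), (13, 8), (13, 9), (13, 10), (13, 11), (13, 12), (13, 13), (13, 14), (13, 15)]

Answer: yes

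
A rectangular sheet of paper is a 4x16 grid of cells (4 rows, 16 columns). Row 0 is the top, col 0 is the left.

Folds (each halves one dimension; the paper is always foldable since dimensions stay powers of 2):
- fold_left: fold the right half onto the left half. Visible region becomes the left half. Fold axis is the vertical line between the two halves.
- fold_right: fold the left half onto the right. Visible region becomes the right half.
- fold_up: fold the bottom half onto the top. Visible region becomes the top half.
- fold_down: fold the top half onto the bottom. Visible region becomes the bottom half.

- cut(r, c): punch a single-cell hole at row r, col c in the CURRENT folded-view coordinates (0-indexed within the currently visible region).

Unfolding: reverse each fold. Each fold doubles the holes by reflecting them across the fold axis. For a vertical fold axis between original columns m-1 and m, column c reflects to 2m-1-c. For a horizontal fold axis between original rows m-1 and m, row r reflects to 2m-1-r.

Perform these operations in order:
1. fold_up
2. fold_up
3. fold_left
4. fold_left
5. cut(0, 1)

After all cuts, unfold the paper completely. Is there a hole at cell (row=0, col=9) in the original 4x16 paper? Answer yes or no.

Answer: yes

Derivation:
Op 1 fold_up: fold axis h@2; visible region now rows[0,2) x cols[0,16) = 2x16
Op 2 fold_up: fold axis h@1; visible region now rows[0,1) x cols[0,16) = 1x16
Op 3 fold_left: fold axis v@8; visible region now rows[0,1) x cols[0,8) = 1x8
Op 4 fold_left: fold axis v@4; visible region now rows[0,1) x cols[0,4) = 1x4
Op 5 cut(0, 1): punch at orig (0,1); cuts so far [(0, 1)]; region rows[0,1) x cols[0,4) = 1x4
Unfold 1 (reflect across v@4): 2 holes -> [(0, 1), (0, 6)]
Unfold 2 (reflect across v@8): 4 holes -> [(0, 1), (0, 6), (0, 9), (0, 14)]
Unfold 3 (reflect across h@1): 8 holes -> [(0, 1), (0, 6), (0, 9), (0, 14), (1, 1), (1, 6), (1, 9), (1, 14)]
Unfold 4 (reflect across h@2): 16 holes -> [(0, 1), (0, 6), (0, 9), (0, 14), (1, 1), (1, 6), (1, 9), (1, 14), (2, 1), (2, 6), (2, 9), (2, 14), (3, 1), (3, 6), (3, 9), (3, 14)]
Holes: [(0, 1), (0, 6), (0, 9), (0, 14), (1, 1), (1, 6), (1, 9), (1, 14), (2, 1), (2, 6), (2, 9), (2, 14), (3, 1), (3, 6), (3, 9), (3, 14)]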